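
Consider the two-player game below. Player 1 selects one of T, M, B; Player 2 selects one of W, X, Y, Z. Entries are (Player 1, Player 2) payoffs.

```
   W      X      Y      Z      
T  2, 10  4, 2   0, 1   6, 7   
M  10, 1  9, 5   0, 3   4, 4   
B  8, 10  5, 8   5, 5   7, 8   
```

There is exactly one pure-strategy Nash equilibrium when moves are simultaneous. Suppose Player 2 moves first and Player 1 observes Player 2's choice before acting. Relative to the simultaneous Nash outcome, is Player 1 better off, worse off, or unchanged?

worse off

Solve by backward induction (Player 2 leads).
- W → Player 1 plays M (best of 2, 10, 8); Player 2 gets 1.
- X → Player 1 plays M (best of 4, 9, 5); Player 2 gets 5.
- Y → Player 1 plays B (best of 0, 0, 5); Player 2 gets 5.
- Z → Player 1 plays B (best of 6, 4, 7); Player 2 gets 8.
Among 1, 5, 5, 8, the best is 8 at Z. Subgame-perfect outcome: (B, Z) with payoffs (7, 8).
For the simultaneous game, intersect best replies.
Player 1's best replies: W→M; X→M; Y→B; Z→B.
Player 2's best replies: T→W; M→X; B→W.
Only (M, X) has each player best-responding; Nash payoffs (9, 5).
Player 1 earns 7 sequentially versus 9 at the Nash outcome: worse off.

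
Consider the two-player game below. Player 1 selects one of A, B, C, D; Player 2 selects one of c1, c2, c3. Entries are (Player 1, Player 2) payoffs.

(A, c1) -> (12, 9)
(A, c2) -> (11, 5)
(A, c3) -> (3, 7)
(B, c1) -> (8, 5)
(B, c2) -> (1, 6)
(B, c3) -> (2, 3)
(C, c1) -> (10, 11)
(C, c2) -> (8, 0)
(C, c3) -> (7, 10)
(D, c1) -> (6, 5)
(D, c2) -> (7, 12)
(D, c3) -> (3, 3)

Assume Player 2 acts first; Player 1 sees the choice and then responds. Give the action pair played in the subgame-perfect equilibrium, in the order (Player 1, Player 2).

Backward induction with Player 2 moving first.
- c1: BR = A, leader payoff 9.
- c2: BR = A, leader payoff 5.
- c3: BR = C, leader payoff 10.
Among 9, 5, 10, the best is 10 at c3. Subgame-perfect outcome: (C, c3) with payoffs (7, 10).

(C, c3)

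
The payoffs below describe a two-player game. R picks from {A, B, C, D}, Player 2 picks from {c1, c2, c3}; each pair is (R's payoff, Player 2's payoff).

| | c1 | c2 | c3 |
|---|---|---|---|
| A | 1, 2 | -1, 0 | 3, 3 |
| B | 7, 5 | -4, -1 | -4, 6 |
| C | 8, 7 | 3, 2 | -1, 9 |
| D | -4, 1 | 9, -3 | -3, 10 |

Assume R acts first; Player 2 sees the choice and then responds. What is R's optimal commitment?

A

Player 2 best-responds to each possible R move:
- A → Player 2 plays c3 (best of 2, 0, 3); R gets 3.
- B → Player 2 plays c3 (best of 5, -1, 6); R gets -4.
- C → Player 2 plays c3 (best of 7, 2, 9); R gets -1.
- D → Player 2 plays c3 (best of 1, -3, 10); R gets -3.
Maximizing over 3, -4, -1, -3, R chooses A. Subgame-perfect outcome: (A, c3) with payoffs (3, 3).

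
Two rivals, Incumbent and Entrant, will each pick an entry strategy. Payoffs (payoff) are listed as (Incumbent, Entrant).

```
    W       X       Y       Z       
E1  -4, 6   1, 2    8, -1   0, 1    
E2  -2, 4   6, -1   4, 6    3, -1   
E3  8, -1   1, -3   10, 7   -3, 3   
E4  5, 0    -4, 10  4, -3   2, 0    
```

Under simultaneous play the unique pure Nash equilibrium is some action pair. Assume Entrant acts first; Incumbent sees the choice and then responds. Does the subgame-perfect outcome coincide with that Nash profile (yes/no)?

Solve by backward induction (Entrant leads).
- W: Incumbent compares -4, -2, 8, 5 and picks E3; Entrant would get -1.
- X: Incumbent compares 1, 6, 1, -4 and picks E2; Entrant would get -1.
- Y: Incumbent compares 8, 4, 10, 4 and picks E3; Entrant would get 7.
- Z: Incumbent compares 0, 3, -3, 2 and picks E2; Entrant would get -1.
Maximizing over -1, -1, 7, -1, Entrant chooses Y. Subgame-perfect outcome: (E3, Y) with payoffs (10, 7).
Now find the simultaneous Nash equilibrium.
Incumbent's best replies: W→E3; X→E2; Y→E3; Z→E2.
Entrant's best replies: E1→W; E2→Y; E3→Y; E4→X.
Only (E3, Y) has each player best-responding; Nash payoffs (10, 7).
Sequential outcome (E3, Y) coincides with the Nash profile (E3, Y).

yes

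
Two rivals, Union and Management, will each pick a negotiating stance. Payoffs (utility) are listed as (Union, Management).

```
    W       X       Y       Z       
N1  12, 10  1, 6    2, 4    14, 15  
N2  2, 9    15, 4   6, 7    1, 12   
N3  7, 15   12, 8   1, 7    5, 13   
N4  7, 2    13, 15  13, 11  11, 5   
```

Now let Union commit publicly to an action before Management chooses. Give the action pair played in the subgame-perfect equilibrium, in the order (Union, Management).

(N1, Z)

Solve by backward induction (Union leads).
- N1: BR = Z, leader payoff 14.
- N2: BR = Z, leader payoff 1.
- N3: BR = W, leader payoff 7.
- N4: BR = X, leader payoff 13.
Union's induced payoffs are 14, 1, 7, 13, so Union commits to N1. Subgame-perfect outcome: (N1, Z) with payoffs (14, 15).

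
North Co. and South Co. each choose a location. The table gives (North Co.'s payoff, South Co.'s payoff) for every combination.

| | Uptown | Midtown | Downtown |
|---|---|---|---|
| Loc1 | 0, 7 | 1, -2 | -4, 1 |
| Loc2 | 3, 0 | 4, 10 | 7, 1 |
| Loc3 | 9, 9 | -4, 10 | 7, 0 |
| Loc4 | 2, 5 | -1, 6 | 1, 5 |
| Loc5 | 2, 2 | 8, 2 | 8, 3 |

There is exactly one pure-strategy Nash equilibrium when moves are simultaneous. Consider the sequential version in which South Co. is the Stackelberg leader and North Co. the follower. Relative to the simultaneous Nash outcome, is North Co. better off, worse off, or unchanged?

better off

Backward induction with South Co. moving first.
- Uptown: North Co. compares 0, 3, 9, 2, 2 and picks Loc3; South Co. would get 9.
- Midtown: North Co. compares 1, 4, -4, -1, 8 and picks Loc5; South Co. would get 2.
- Downtown: North Co. compares -4, 7, 7, 1, 8 and picks Loc5; South Co. would get 3.
Among 9, 2, 3, the best is 9 at Uptown. Subgame-perfect outcome: (Loc3, Uptown) with payoffs (9, 9).
Now find the simultaneous Nash equilibrium.
North Co.'s best replies: Uptown→Loc3; Midtown→Loc5; Downtown→Loc5.
South Co.'s best replies: Loc1→Uptown; Loc2→Midtown; Loc3→Midtown; Loc4→Midtown; Loc5→Downtown.
Only (Loc5, Downtown) has each player best-responding; Nash payoffs (8, 3).
North Co. earns 9 sequentially versus 8 at the Nash outcome: better off.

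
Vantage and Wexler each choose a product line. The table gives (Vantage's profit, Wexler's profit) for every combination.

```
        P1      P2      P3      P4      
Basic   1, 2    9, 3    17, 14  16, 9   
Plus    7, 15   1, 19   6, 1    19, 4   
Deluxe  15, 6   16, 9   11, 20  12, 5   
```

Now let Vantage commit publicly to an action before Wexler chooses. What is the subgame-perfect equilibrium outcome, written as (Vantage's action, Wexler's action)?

(Basic, P3)

Work backward from Wexler's decision.
- Basic: Wexler compares 2, 3, 14, 9 and picks P3; Vantage would get 17.
- Plus: Wexler compares 15, 19, 1, 4 and picks P2; Vantage would get 1.
- Deluxe: Wexler compares 6, 9, 20, 5 and picks P3; Vantage would get 11.
Maximizing over 17, 1, 11, Vantage chooses Basic. Subgame-perfect outcome: (Basic, P3) with payoffs (17, 14).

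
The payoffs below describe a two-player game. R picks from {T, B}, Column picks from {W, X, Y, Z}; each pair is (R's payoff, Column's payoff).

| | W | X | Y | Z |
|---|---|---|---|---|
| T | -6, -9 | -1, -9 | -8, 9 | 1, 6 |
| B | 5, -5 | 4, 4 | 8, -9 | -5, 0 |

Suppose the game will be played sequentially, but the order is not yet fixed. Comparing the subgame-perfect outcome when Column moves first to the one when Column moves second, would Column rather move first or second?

first

If R leads: Column's best replies are T→Y, B→X; R's induced payoffs -8, 4; outcome (B, X), payoffs (4, 4).
If Column leads: R's best replies are W→B, X→B, Y→B, Z→T; Column's induced payoffs -5, 4, -9, 6; outcome (T, Z), payoffs (1, 6).
Column gets 6 moving first and 4 moving second, so Column prefers to move first.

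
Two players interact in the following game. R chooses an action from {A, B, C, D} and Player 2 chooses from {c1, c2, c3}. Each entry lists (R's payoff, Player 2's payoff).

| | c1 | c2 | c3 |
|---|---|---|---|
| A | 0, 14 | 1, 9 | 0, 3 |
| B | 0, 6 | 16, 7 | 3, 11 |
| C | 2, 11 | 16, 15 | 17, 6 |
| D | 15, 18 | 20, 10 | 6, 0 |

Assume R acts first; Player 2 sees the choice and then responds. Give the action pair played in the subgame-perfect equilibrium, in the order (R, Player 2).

(C, c2)

Solve by backward induction (R leads).
- A: Player 2 compares 14, 9, 3 and picks c1; R would get 0.
- B: Player 2 compares 6, 7, 11 and picks c3; R would get 3.
- C: Player 2 compares 11, 15, 6 and picks c2; R would get 16.
- D: Player 2 compares 18, 10, 0 and picks c1; R would get 15.
Maximizing over 0, 3, 16, 15, R chooses C. Subgame-perfect outcome: (C, c2) with payoffs (16, 15).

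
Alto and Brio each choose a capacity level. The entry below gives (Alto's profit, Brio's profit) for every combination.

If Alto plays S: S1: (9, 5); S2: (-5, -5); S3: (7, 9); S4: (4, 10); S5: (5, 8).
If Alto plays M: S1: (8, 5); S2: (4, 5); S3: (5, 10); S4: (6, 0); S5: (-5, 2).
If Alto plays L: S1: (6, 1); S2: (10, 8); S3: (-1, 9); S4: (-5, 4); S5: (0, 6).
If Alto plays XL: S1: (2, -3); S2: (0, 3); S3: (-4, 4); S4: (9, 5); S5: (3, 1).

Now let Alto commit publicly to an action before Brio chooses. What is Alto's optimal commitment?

Backward induction with Alto moving first.
- S: BR = S4, leader payoff 4.
- M: BR = S3, leader payoff 5.
- L: BR = S3, leader payoff -1.
- XL: BR = S4, leader payoff 9.
Among 4, 5, -1, 9, the best is 9 at XL. Subgame-perfect outcome: (XL, S4) with payoffs (9, 5).

XL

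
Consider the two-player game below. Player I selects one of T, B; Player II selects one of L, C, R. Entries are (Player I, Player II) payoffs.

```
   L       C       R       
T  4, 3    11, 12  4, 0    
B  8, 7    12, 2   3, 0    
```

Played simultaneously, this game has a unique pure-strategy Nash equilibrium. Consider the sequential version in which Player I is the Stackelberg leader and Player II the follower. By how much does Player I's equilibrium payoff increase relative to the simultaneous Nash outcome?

Solve by backward induction (Player I leads).
- T: BR = C, leader payoff 11.
- B: BR = L, leader payoff 8.
Maximizing over 11, 8, Player I chooses T. Subgame-perfect outcome: (T, C) with payoffs (11, 12).
For the simultaneous game, intersect best replies.
Player I's best replies: L→B; C→B; R→T.
Player II's best replies: T→C; B→L.
Only (B, L) has each player best-responding; Nash payoffs (8, 7).
Player I's commitment gain: 11 − 8 = 3.

3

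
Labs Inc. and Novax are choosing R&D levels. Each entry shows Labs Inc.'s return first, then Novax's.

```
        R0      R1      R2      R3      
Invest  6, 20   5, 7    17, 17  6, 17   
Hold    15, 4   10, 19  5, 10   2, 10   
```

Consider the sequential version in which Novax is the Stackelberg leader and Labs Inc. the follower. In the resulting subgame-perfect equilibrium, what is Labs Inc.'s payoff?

Work backward from Labs Inc.'s decision.
- R0 → Labs Inc. plays Hold (best of 6, 15); Novax gets 4.
- R1 → Labs Inc. plays Hold (best of 5, 10); Novax gets 19.
- R2 → Labs Inc. plays Invest (best of 17, 5); Novax gets 17.
- R3 → Labs Inc. plays Invest (best of 6, 2); Novax gets 17.
Maximizing over 4, 19, 17, 17, Novax chooses R1. Subgame-perfect outcome: (Hold, R1) with payoffs (10, 19).

10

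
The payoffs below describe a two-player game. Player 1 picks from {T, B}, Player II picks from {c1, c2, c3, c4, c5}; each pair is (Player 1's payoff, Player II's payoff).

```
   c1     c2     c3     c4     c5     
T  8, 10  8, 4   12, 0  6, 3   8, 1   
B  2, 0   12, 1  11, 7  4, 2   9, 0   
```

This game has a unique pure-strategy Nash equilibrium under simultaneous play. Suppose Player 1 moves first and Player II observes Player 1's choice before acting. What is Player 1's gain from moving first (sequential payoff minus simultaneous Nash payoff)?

Work backward from Player II's decision.
- T: Player II compares 10, 4, 0, 3, 1 and picks c1; Player 1 would get 8.
- B: Player II compares 0, 1, 7, 2, 0 and picks c3; Player 1 would get 11.
Among 8, 11, the best is 11 at B. Subgame-perfect outcome: (B, c3) with payoffs (11, 7).
For the simultaneous game, intersect best replies.
Player 1's best replies: c1→T; c2→B; c3→T; c4→T; c5→B.
Player II's best replies: T→c1; B→c3.
The unique mutual best reply is (T, c1), giving (8, 10).
Player 1's commitment gain: 11 − 8 = 3.

3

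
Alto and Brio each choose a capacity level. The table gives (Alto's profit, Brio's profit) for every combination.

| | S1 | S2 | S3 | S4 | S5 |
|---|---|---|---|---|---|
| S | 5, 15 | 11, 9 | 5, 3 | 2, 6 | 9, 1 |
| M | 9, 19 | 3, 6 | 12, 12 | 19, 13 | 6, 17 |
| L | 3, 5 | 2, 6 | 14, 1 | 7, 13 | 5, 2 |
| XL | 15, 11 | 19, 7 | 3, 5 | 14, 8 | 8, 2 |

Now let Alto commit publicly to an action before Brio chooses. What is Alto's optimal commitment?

Work backward from Brio's decision.
- S: Brio compares 15, 9, 3, 6, 1 and picks S1; Alto would get 5.
- M: Brio compares 19, 6, 12, 13, 17 and picks S1; Alto would get 9.
- L: Brio compares 5, 6, 1, 13, 2 and picks S4; Alto would get 7.
- XL: Brio compares 11, 7, 5, 8, 2 and picks S1; Alto would get 15.
Maximizing over 5, 9, 7, 15, Alto chooses XL. Subgame-perfect outcome: (XL, S1) with payoffs (15, 11).

XL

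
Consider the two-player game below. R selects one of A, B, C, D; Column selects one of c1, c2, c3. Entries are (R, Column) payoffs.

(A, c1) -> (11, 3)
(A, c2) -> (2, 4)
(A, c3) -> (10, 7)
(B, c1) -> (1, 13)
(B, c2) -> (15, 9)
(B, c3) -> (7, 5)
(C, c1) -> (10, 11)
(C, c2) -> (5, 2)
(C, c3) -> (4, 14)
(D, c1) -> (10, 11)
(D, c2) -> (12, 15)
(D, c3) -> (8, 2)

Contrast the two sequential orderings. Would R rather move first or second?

If R leads: Column's best replies are A→c3, B→c1, C→c3, D→c2; R's induced payoffs 10, 1, 4, 12; outcome (D, c2), payoffs (12, 15).
If Column leads: R's best replies are c1→A, c2→B, c3→A; Column's induced payoffs 3, 9, 7; outcome (B, c2), payoffs (15, 9).
R gets 12 moving first and 15 moving second, so R prefers to move second.

second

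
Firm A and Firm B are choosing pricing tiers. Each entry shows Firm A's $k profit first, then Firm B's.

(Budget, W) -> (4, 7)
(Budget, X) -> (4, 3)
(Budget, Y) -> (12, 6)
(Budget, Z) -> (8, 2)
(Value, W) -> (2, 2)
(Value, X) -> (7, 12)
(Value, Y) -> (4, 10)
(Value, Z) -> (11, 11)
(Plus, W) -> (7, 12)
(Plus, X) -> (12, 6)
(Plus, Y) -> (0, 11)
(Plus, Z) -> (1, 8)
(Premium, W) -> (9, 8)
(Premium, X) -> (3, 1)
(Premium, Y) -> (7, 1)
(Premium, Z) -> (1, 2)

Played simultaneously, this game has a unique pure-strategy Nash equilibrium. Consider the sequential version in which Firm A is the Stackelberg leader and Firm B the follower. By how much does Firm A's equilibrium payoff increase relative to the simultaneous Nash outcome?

Firm B best-responds to each possible Firm A move:
- Budget: Firm B compares 7, 3, 6, 2 and picks W; Firm A would get 4.
- Value: Firm B compares 2, 12, 10, 11 and picks X; Firm A would get 7.
- Plus: Firm B compares 12, 6, 11, 8 and picks W; Firm A would get 7.
- Premium: Firm B compares 8, 1, 1, 2 and picks W; Firm A would get 9.
Among 4, 7, 7, 9, the best is 9 at Premium. Subgame-perfect outcome: (Premium, W) with payoffs (9, 8).
Under simultaneous play:
Firm A's best replies: W→Premium; X→Plus; Y→Budget; Z→Value.
Firm B's best replies: Budget→W; Value→X; Plus→W; Premium→W.
The unique mutual best reply is (Premium, W), giving (9, 8).
Firm A's commitment gain: 9 − 9 = 0.

0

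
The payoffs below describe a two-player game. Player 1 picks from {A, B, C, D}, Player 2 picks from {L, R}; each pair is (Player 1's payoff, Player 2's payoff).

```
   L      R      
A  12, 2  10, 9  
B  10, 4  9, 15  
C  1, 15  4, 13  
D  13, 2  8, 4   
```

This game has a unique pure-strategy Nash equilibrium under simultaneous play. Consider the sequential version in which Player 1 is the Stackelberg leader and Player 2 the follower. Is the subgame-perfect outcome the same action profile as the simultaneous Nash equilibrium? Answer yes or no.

Player 2 best-responds to each possible Player 1 move:
- A: BR = R, leader payoff 10.
- B: BR = R, leader payoff 9.
- C: BR = L, leader payoff 1.
- D: BR = R, leader payoff 8.
Maximizing over 10, 9, 1, 8, Player 1 chooses A. Subgame-perfect outcome: (A, R) with payoffs (10, 9).
For the simultaneous game, intersect best replies.
Player 1's best replies: L→D; R→A.
Player 2's best replies: A→R; B→R; C→L; D→R.
The unique mutual best reply is (A, R), giving (10, 9).
Sequential outcome (A, R) coincides with the Nash profile (A, R).

yes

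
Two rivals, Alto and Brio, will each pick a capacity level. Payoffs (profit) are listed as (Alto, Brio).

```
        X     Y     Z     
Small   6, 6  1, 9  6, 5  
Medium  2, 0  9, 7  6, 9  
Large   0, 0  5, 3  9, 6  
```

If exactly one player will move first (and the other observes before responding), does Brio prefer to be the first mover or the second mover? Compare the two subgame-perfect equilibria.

first

If Alto leads: Brio's best replies are Small→Y, Medium→Z, Large→Z; Alto's induced payoffs 1, 6, 9; outcome (Large, Z), payoffs (9, 6).
If Brio leads: Alto's best replies are X→Small, Y→Medium, Z→Large; Brio's induced payoffs 6, 7, 6; outcome (Medium, Y), payoffs (9, 7).
Brio gets 7 moving first and 6 moving second, so Brio prefers to move first.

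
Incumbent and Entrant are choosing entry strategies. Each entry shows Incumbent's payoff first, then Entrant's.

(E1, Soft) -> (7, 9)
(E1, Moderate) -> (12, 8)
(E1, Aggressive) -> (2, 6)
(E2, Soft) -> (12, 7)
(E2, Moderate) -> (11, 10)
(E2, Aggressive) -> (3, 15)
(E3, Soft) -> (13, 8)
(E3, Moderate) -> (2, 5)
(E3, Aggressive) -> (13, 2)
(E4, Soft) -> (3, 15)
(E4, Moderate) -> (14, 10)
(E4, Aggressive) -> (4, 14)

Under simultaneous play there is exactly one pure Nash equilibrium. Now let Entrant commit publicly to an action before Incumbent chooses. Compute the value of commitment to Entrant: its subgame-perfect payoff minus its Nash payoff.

2

Work backward from Incumbent's decision.
- Soft: Incumbent compares 7, 12, 13, 3 and picks E3; Entrant would get 8.
- Moderate: Incumbent compares 12, 11, 2, 14 and picks E4; Entrant would get 10.
- Aggressive: Incumbent compares 2, 3, 13, 4 and picks E3; Entrant would get 2.
Entrant's induced payoffs are 8, 10, 2, so Entrant commits to Moderate. Subgame-perfect outcome: (E4, Moderate) with payoffs (14, 10).
For the simultaneous game, intersect best replies.
Incumbent's best replies: Soft→E3; Moderate→E4; Aggressive→E3.
Entrant's best replies: E1→Soft; E2→Aggressive; E3→Soft; E4→Soft.
The unique mutual best reply is (E3, Soft), giving (13, 8).
Entrant's commitment gain: 10 − 8 = 2.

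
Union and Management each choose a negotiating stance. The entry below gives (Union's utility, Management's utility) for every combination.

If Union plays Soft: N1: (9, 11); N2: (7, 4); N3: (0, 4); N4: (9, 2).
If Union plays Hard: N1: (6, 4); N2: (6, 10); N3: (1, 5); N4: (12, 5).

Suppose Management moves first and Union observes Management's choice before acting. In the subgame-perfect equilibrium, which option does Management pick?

Backward induction with Management moving first.
- N1 → Union plays Soft (best of 9, 6); Management gets 11.
- N2 → Union plays Soft (best of 7, 6); Management gets 4.
- N3 → Union plays Hard (best of 0, 1); Management gets 5.
- N4 → Union plays Hard (best of 9, 12); Management gets 5.
Maximizing over 11, 4, 5, 5, Management chooses N1. Subgame-perfect outcome: (Soft, N1) with payoffs (9, 11).

N1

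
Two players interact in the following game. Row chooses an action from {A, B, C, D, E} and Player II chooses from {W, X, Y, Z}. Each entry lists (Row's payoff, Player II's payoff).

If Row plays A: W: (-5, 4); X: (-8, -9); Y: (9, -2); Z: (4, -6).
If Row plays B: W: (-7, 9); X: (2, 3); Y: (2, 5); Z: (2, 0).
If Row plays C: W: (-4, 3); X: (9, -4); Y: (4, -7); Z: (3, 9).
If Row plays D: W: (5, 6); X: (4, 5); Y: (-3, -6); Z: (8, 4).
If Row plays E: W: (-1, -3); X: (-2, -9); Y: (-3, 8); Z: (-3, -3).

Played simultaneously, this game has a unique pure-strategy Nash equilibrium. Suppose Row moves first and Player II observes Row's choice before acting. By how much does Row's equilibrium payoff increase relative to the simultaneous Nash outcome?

Backward induction with Row moving first.
- A: Player II compares 4, -9, -2, -6 and picks W; Row would get -5.
- B: Player II compares 9, 3, 5, 0 and picks W; Row would get -7.
- C: Player II compares 3, -4, -7, 9 and picks Z; Row would get 3.
- D: Player II compares 6, 5, -6, 4 and picks W; Row would get 5.
- E: Player II compares -3, -9, 8, -3 and picks Y; Row would get -3.
Maximizing over -5, -7, 3, 5, -3, Row chooses D. Subgame-perfect outcome: (D, W) with payoffs (5, 6).
Under simultaneous play:
Row's best replies: W→D; X→C; Y→A; Z→D.
Player II's best replies: A→W; B→W; C→Z; D→W; E→Y.
The unique mutual best reply is (D, W), giving (5, 6).
Row's commitment gain: 5 − 5 = 0.

0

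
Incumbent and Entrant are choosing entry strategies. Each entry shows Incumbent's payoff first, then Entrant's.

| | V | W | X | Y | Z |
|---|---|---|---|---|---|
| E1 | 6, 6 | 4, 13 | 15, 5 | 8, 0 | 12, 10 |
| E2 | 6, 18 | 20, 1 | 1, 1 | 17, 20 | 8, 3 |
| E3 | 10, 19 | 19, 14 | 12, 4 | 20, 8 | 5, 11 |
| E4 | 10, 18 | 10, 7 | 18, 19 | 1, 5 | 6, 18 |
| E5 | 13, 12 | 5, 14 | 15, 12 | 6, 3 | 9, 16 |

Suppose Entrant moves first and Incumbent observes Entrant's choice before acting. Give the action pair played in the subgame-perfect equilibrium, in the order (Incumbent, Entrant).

Solve by backward induction (Entrant leads).
- V → Incumbent plays E5 (best of 6, 6, 10, 10, 13); Entrant gets 12.
- W → Incumbent plays E2 (best of 4, 20, 19, 10, 5); Entrant gets 1.
- X → Incumbent plays E4 (best of 15, 1, 12, 18, 15); Entrant gets 19.
- Y → Incumbent plays E3 (best of 8, 17, 20, 1, 6); Entrant gets 8.
- Z → Incumbent plays E1 (best of 12, 8, 5, 6, 9); Entrant gets 10.
Maximizing over 12, 1, 19, 8, 10, Entrant chooses X. Subgame-perfect outcome: (E4, X) with payoffs (18, 19).

(E4, X)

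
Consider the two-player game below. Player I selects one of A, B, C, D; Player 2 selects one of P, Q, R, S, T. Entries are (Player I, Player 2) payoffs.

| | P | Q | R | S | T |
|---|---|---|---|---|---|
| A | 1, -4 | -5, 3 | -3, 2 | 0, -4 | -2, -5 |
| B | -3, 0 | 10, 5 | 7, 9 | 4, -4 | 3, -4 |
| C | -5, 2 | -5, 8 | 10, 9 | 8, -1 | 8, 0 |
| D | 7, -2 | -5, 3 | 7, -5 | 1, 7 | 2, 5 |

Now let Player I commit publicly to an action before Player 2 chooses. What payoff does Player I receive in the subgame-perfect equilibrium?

10

Work backward from Player 2's decision.
- A: BR = Q, leader payoff -5.
- B: BR = R, leader payoff 7.
- C: BR = R, leader payoff 10.
- D: BR = S, leader payoff 1.
Maximizing over -5, 7, 10, 1, Player I chooses C. Subgame-perfect outcome: (C, R) with payoffs (10, 9).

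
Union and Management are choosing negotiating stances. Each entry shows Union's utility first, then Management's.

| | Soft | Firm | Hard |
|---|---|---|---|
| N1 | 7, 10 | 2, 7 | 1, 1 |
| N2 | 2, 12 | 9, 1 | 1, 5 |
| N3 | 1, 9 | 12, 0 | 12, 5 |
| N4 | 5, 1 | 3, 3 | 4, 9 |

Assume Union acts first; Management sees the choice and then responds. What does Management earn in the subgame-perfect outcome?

Backward induction with Union moving first.
- N1: BR = Soft, leader payoff 7.
- N2: BR = Soft, leader payoff 2.
- N3: BR = Soft, leader payoff 1.
- N4: BR = Hard, leader payoff 4.
Maximizing over 7, 2, 1, 4, Union chooses N1. Subgame-perfect outcome: (N1, Soft) with payoffs (7, 10).

10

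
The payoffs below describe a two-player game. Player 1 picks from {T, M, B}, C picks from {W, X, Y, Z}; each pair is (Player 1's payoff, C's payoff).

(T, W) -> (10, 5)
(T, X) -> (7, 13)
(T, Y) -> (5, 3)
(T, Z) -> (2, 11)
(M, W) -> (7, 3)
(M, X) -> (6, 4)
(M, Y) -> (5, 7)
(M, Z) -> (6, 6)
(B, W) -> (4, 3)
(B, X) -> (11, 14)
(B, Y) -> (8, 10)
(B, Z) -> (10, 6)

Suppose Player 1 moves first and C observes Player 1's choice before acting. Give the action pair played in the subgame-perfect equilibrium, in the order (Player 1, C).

Backward induction with Player 1 moving first.
- T: C compares 5, 13, 3, 11 and picks X; Player 1 would get 7.
- M: C compares 3, 4, 7, 6 and picks Y; Player 1 would get 5.
- B: C compares 3, 14, 10, 6 and picks X; Player 1 would get 11.
Maximizing over 7, 5, 11, Player 1 chooses B. Subgame-perfect outcome: (B, X) with payoffs (11, 14).

(B, X)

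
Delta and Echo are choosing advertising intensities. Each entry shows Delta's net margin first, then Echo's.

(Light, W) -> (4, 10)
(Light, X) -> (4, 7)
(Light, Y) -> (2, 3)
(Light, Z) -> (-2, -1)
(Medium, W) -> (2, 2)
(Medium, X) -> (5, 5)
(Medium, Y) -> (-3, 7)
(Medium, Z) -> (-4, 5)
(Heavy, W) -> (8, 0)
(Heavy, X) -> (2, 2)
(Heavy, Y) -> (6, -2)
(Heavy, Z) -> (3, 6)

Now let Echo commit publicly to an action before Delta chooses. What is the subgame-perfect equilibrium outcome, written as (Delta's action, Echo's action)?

(Heavy, Z)

Work backward from Delta's decision.
- W → Delta plays Heavy (best of 4, 2, 8); Echo gets 0.
- X → Delta plays Medium (best of 4, 5, 2); Echo gets 5.
- Y → Delta plays Heavy (best of 2, -3, 6); Echo gets -2.
- Z → Delta plays Heavy (best of -2, -4, 3); Echo gets 6.
Maximizing over 0, 5, -2, 6, Echo chooses Z. Subgame-perfect outcome: (Heavy, Z) with payoffs (3, 6).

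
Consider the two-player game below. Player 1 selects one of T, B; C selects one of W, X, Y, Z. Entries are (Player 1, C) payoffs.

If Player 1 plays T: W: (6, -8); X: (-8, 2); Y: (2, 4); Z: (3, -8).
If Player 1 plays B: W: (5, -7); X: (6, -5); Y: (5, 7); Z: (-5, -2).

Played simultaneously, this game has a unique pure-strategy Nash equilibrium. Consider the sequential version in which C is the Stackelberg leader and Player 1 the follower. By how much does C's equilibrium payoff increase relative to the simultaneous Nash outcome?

0

Solve by backward induction (C leads).
- W: BR = T, leader payoff -8.
- X: BR = B, leader payoff -5.
- Y: BR = B, leader payoff 7.
- Z: BR = T, leader payoff -8.
Maximizing over -8, -5, 7, -8, C chooses Y. Subgame-perfect outcome: (B, Y) with payoffs (5, 7).
Under simultaneous play:
Player 1's best replies: W→T; X→B; Y→B; Z→T.
C's best replies: T→Y; B→Y.
The unique mutual best reply is (B, Y), giving (5, 7).
C's commitment gain: 7 − 7 = 0.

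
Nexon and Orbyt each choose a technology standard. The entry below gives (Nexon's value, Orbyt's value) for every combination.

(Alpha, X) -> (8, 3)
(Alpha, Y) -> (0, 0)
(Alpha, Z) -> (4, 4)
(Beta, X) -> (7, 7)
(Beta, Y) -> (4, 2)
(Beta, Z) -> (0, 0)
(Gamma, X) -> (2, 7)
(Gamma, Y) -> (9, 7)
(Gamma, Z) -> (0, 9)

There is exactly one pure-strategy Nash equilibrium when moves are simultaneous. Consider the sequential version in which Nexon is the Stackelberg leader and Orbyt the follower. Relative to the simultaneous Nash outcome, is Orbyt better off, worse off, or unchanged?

better off

Solve by backward induction (Nexon leads).
- Alpha: Orbyt compares 3, 0, 4 and picks Z; Nexon would get 4.
- Beta: Orbyt compares 7, 2, 0 and picks X; Nexon would get 7.
- Gamma: Orbyt compares 7, 7, 9 and picks Z; Nexon would get 0.
Nexon's induced payoffs are 4, 7, 0, so Nexon commits to Beta. Subgame-perfect outcome: (Beta, X) with payoffs (7, 7).
Under simultaneous play:
Nexon's best replies: X→Alpha; Y→Gamma; Z→Alpha.
Orbyt's best replies: Alpha→Z; Beta→X; Gamma→Z.
The unique mutual best reply is (Alpha, Z), giving (4, 4).
Orbyt earns 7 sequentially versus 4 at the Nash outcome: better off.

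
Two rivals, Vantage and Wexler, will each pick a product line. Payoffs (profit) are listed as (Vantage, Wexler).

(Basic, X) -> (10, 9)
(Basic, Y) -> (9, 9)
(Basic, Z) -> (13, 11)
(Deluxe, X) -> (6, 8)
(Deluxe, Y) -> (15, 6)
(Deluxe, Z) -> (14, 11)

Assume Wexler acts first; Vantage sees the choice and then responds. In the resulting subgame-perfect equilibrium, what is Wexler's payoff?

Work backward from Vantage's decision.
- X → Vantage plays Basic (best of 10, 6); Wexler gets 9.
- Y → Vantage plays Deluxe (best of 9, 15); Wexler gets 6.
- Z → Vantage plays Deluxe (best of 13, 14); Wexler gets 11.
Maximizing over 9, 6, 11, Wexler chooses Z. Subgame-perfect outcome: (Deluxe, Z) with payoffs (14, 11).

11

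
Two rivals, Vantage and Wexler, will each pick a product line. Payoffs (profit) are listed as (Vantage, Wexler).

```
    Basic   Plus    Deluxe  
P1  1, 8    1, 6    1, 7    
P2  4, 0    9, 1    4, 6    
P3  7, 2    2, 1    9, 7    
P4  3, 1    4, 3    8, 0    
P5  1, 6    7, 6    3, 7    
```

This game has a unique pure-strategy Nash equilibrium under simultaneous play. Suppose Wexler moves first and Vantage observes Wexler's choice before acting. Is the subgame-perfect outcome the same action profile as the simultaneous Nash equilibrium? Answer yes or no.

yes

Vantage best-responds to each possible Wexler move:
- Basic → Vantage plays P3 (best of 1, 4, 7, 3, 1); Wexler gets 2.
- Plus → Vantage plays P2 (best of 1, 9, 2, 4, 7); Wexler gets 1.
- Deluxe → Vantage plays P3 (best of 1, 4, 9, 8, 3); Wexler gets 7.
Maximizing over 2, 1, 7, Wexler chooses Deluxe. Subgame-perfect outcome: (P3, Deluxe) with payoffs (9, 7).
Now find the simultaneous Nash equilibrium.
Vantage's best replies: Basic→P3; Plus→P2; Deluxe→P3.
Wexler's best replies: P1→Basic; P2→Deluxe; P3→Deluxe; P4→Plus; P5→Deluxe.
Only (P3, Deluxe) has each player best-responding; Nash payoffs (9, 7).
Sequential outcome (P3, Deluxe) coincides with the Nash profile (P3, Deluxe).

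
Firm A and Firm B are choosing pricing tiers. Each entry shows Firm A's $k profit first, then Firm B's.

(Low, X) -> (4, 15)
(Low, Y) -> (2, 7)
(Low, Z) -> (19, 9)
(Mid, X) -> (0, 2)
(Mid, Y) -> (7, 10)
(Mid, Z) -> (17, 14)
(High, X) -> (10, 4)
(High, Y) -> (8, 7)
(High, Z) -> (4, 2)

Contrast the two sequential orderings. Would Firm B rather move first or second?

second

If Firm A leads: Firm B's best replies are Low→X, Mid→Z, High→Y; Firm A's induced payoffs 4, 17, 8; outcome (Mid, Z), payoffs (17, 14).
If Firm B leads: Firm A's best replies are X→High, Y→High, Z→Low; Firm B's induced payoffs 4, 7, 9; outcome (Low, Z), payoffs (19, 9).
Firm B gets 9 moving first and 14 moving second, so Firm B prefers to move second.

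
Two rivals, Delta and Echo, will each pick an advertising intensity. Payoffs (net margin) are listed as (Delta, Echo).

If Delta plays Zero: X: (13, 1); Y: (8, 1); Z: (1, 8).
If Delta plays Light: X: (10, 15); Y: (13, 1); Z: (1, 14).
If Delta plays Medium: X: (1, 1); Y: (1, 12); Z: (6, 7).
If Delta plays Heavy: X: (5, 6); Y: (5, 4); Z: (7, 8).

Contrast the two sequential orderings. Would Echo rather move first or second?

second

If Delta leads: Echo's best replies are Zero→Z, Light→X, Medium→Y, Heavy→Z; Delta's induced payoffs 1, 10, 1, 7; outcome (Light, X), payoffs (10, 15).
If Echo leads: Delta's best replies are X→Zero, Y→Light, Z→Heavy; Echo's induced payoffs 1, 1, 8; outcome (Heavy, Z), payoffs (7, 8).
Echo gets 8 moving first and 15 moving second, so Echo prefers to move second.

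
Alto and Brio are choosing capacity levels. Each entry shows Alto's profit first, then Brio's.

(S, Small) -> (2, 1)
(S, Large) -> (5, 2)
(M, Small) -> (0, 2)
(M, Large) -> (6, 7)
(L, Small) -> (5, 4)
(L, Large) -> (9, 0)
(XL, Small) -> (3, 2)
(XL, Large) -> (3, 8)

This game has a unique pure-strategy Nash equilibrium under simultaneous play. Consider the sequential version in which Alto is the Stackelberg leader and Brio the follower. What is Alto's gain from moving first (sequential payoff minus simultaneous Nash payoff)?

Backward induction with Alto moving first.
- S: BR = Large, leader payoff 5.
- M: BR = Large, leader payoff 6.
- L: BR = Small, leader payoff 5.
- XL: BR = Large, leader payoff 3.
Alto's induced payoffs are 5, 6, 5, 3, so Alto commits to M. Subgame-perfect outcome: (M, Large) with payoffs (6, 7).
Now find the simultaneous Nash equilibrium.
Alto's best replies: Small→L; Large→L.
Brio's best replies: S→Large; M→Large; L→Small; XL→Large.
Only (L, Small) has each player best-responding; Nash payoffs (5, 4).
Alto's commitment gain: 6 − 5 = 1.

1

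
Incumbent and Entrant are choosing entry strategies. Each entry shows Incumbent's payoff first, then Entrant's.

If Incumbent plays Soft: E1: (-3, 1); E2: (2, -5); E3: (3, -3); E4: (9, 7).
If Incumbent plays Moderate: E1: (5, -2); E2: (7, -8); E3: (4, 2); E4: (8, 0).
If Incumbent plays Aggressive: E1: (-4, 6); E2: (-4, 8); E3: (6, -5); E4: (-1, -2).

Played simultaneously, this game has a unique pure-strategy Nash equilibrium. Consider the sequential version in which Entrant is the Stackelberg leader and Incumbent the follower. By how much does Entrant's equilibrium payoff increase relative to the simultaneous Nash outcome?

Incumbent best-responds to each possible Entrant move:
- E1 → Incumbent plays Moderate (best of -3, 5, -4); Entrant gets -2.
- E2 → Incumbent plays Moderate (best of 2, 7, -4); Entrant gets -8.
- E3 → Incumbent plays Aggressive (best of 3, 4, 6); Entrant gets -5.
- E4 → Incumbent plays Soft (best of 9, 8, -1); Entrant gets 7.
Maximizing over -2, -8, -5, 7, Entrant chooses E4. Subgame-perfect outcome: (Soft, E4) with payoffs (9, 7).
Under simultaneous play:
Incumbent's best replies: E1→Moderate; E2→Moderate; E3→Aggressive; E4→Soft.
Entrant's best replies: Soft→E4; Moderate→E3; Aggressive→E2.
Only (Soft, E4) has each player best-responding; Nash payoffs (9, 7).
Entrant's commitment gain: 7 − 7 = 0.

0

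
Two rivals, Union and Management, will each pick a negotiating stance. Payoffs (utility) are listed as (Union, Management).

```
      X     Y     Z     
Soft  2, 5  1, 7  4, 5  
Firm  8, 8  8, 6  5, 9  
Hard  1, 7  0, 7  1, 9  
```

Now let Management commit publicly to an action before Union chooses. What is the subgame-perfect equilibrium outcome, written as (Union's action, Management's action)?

(Firm, Z)

Backward induction with Management moving first.
- X: BR = Firm, leader payoff 8.
- Y: BR = Firm, leader payoff 6.
- Z: BR = Firm, leader payoff 9.
Among 8, 6, 9, the best is 9 at Z. Subgame-perfect outcome: (Firm, Z) with payoffs (5, 9).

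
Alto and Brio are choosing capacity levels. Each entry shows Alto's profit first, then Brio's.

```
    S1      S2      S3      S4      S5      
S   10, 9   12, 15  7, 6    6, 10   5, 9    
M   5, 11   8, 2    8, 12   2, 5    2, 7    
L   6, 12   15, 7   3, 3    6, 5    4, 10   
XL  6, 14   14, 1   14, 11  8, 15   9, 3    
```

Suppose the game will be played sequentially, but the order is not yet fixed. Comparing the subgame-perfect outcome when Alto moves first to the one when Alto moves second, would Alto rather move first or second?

If Alto leads: Brio's best replies are S→S2, M→S3, L→S1, XL→S4; Alto's induced payoffs 12, 8, 6, 8; outcome (S, S2), payoffs (12, 15).
If Brio leads: Alto's best replies are S1→S, S2→L, S3→XL, S4→XL, S5→XL; Brio's induced payoffs 9, 7, 11, 15, 3; outcome (XL, S4), payoffs (8, 15).
Alto gets 12 moving first and 8 moving second, so Alto prefers to move first.

first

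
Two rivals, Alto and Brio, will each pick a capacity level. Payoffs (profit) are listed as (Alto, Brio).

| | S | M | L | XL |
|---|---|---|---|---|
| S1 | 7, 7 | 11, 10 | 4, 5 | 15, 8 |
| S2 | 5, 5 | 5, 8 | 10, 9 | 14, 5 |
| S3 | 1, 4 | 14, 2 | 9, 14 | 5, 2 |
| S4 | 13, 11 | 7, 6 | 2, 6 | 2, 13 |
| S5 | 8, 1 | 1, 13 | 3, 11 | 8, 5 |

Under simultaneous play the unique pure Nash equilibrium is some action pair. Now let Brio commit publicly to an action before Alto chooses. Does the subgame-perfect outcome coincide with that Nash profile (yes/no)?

Alto best-responds to each possible Brio move:
- S: BR = S4, leader payoff 11.
- M: BR = S3, leader payoff 2.
- L: BR = S2, leader payoff 9.
- XL: BR = S1, leader payoff 8.
Maximizing over 11, 2, 9, 8, Brio chooses S. Subgame-perfect outcome: (S4, S) with payoffs (13, 11).
For the simultaneous game, intersect best replies.
Alto's best replies: S→S4; M→S3; L→S2; XL→S1.
Brio's best replies: S1→M; S2→L; S3→L; S4→XL; S5→M.
Only (S2, L) has each player best-responding; Nash payoffs (10, 9).
Sequential outcome (S4, S) differs from the Nash profile (S2, L).

no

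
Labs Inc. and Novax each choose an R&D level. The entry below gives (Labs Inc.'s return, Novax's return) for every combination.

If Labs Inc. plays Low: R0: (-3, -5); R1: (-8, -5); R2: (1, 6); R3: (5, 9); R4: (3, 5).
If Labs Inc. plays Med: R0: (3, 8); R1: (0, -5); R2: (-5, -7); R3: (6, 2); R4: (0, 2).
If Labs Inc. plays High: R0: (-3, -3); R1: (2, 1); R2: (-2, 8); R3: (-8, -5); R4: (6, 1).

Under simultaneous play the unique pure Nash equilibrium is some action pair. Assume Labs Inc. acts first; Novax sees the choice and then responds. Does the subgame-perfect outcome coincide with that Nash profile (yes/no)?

Novax best-responds to each possible Labs Inc. move:
- Low → Novax plays R3 (best of -5, -5, 6, 9, 5); Labs Inc. gets 5.
- Med → Novax plays R0 (best of 8, -5, -7, 2, 2); Labs Inc. gets 3.
- High → Novax plays R2 (best of -3, 1, 8, -5, 1); Labs Inc. gets -2.
Among 5, 3, -2, the best is 5 at Low. Subgame-perfect outcome: (Low, R3) with payoffs (5, 9).
Under simultaneous play:
Labs Inc.'s best replies: R0→Med; R1→High; R2→Low; R3→Med; R4→High.
Novax's best replies: Low→R3; Med→R0; High→R2.
The unique mutual best reply is (Med, R0), giving (3, 8).
Sequential outcome (Low, R3) differs from the Nash profile (Med, R0).

no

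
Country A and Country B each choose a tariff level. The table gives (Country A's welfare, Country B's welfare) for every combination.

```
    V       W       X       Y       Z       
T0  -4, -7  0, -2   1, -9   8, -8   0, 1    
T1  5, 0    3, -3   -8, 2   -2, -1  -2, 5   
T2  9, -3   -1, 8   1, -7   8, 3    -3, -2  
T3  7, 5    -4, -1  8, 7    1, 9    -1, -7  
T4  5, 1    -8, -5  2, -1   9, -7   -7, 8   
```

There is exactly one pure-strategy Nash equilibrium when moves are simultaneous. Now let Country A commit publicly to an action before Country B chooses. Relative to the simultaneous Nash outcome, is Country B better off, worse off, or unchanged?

better off

Work backward from Country B's decision.
- T0: Country B compares -7, -2, -9, -8, 1 and picks Z; Country A would get 0.
- T1: Country B compares 0, -3, 2, -1, 5 and picks Z; Country A would get -2.
- T2: Country B compares -3, 8, -7, 3, -2 and picks W; Country A would get -1.
- T3: Country B compares 5, -1, 7, 9, -7 and picks Y; Country A would get 1.
- T4: Country B compares 1, -5, -1, -7, 8 and picks Z; Country A would get -7.
Among 0, -2, -1, 1, -7, the best is 1 at T3. Subgame-perfect outcome: (T3, Y) with payoffs (1, 9).
Under simultaneous play:
Country A's best replies: V→T2; W→T1; X→T3; Y→T4; Z→T0.
Country B's best replies: T0→Z; T1→Z; T2→W; T3→Y; T4→Z.
Only (T0, Z) has each player best-responding; Nash payoffs (0, 1).
Country B earns 9 sequentially versus 1 at the Nash outcome: better off.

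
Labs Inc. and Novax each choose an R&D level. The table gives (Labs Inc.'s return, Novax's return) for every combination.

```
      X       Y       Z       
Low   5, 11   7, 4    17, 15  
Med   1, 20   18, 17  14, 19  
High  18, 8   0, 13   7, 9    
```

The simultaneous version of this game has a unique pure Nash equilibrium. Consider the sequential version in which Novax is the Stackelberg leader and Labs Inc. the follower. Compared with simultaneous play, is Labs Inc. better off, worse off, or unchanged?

Labs Inc. best-responds to each possible Novax move:
- X → Labs Inc. plays High (best of 5, 1, 18); Novax gets 8.
- Y → Labs Inc. plays Med (best of 7, 18, 0); Novax gets 17.
- Z → Labs Inc. plays Low (best of 17, 14, 7); Novax gets 15.
Among 8, 17, 15, the best is 17 at Y. Subgame-perfect outcome: (Med, Y) with payoffs (18, 17).
Now find the simultaneous Nash equilibrium.
Labs Inc.'s best replies: X→High; Y→Med; Z→Low.
Novax's best replies: Low→Z; Med→X; High→Y.
Only (Low, Z) has each player best-responding; Nash payoffs (17, 15).
Labs Inc. earns 18 sequentially versus 17 at the Nash outcome: better off.

better off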